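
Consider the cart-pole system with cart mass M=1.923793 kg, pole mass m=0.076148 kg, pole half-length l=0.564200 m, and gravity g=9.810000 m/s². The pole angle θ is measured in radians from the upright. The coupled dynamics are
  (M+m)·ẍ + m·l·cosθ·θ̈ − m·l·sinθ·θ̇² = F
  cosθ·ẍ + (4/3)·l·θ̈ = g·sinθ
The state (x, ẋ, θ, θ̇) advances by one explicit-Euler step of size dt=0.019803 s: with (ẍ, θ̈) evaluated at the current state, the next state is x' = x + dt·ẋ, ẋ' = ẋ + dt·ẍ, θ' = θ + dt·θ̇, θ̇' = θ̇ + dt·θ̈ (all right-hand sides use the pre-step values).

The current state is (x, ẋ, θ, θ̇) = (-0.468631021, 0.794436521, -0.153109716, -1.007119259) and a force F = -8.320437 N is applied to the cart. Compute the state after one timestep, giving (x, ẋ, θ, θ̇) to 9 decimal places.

sinθ=-0.152512202, cosθ=0.988301588
temp = (F + m·l·θ̇²·sinθ)/(M+m) = (-8.320437 + -0.006645964)/1.999941 = -4.163664310
θ̈ = (g·sinθ − cosθ·temp)/(l·(4/3 − m·cos²θ/(M+m))) = 3.581112238
ẍ = temp − m·l·θ̈·cosθ/(M+m) = -4.239693756
Euler: x'=-0.468631021+0.019803·0.794436521=-0.452898795, ẋ'=0.794436521+0.019803·-4.239693756=0.710477866
       θ'=-0.153109716+0.019803·-1.007119259=-0.173053699, θ̇'=-1.007119259+0.019803·3.581112238=-0.936202493

(-0.452898795, 0.710477866, -0.173053699, -0.936202493)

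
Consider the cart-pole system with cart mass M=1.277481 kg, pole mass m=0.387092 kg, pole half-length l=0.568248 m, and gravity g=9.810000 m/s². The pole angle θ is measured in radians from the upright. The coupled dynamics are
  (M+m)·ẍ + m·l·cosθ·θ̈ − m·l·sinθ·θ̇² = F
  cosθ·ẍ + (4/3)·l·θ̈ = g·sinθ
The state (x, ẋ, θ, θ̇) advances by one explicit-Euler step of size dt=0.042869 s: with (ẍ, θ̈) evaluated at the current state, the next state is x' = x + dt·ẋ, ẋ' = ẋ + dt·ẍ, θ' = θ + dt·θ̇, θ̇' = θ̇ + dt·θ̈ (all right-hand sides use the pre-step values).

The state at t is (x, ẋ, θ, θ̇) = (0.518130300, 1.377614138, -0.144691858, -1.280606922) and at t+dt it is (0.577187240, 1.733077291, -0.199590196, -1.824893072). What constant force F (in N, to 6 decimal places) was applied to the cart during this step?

ẍ = (ẋ'−ẋ)/dt = (1.733077291−1.377614138)/0.042869 = 8.291846
θ̈ = (θ̇'−θ̇)/dt = (-1.824893072−-1.280606922)/0.042869 = -12.696497
sinθ=-0.144188, cosθ=0.989550
F = (M+m)·ẍ + m·l·cosθ·θ̈ − m·l·sinθ·θ̇² = 13.802383 + -2.763592 − -0.052013 = 11.090804

F = 11.090804 N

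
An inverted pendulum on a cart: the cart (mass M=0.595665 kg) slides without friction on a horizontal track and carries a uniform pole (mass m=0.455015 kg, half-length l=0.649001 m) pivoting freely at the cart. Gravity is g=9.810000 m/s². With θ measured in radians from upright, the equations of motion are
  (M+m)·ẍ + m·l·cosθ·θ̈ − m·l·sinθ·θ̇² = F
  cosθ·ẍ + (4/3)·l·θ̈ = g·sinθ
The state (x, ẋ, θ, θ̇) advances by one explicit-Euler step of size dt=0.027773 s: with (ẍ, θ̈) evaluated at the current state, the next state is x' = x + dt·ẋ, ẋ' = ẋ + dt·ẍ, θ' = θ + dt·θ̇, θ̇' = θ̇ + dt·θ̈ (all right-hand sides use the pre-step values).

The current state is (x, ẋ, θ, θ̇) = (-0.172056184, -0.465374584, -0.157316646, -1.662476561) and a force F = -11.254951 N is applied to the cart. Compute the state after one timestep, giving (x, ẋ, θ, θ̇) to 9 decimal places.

sinθ=-0.156668556, cosθ=0.987651236
temp = (F + m·l·θ̇²·sinθ)/(M+m) = (-11.254951 + -0.127868621)/1.050680 = -10.833764439
θ̈ = (g·sinθ − cosθ·temp)/(l·(4/3 − m·cos²θ/(M+m))) = 15.499816675
ẍ = temp − m·l·θ̈·cosθ/(M+m) = -15.136362602
Euler: x'=-0.172056184+0.027773·-0.465374584=-0.184981032, ẋ'=-0.465374584+0.027773·-15.136362602=-0.885756783
       θ'=-0.157316646+0.027773·-1.662476561=-0.203488608, θ̇'=-1.662476561+0.027773·15.499816675=-1.232000152

(-0.184981032, -0.885756783, -0.203488608, -1.232000152)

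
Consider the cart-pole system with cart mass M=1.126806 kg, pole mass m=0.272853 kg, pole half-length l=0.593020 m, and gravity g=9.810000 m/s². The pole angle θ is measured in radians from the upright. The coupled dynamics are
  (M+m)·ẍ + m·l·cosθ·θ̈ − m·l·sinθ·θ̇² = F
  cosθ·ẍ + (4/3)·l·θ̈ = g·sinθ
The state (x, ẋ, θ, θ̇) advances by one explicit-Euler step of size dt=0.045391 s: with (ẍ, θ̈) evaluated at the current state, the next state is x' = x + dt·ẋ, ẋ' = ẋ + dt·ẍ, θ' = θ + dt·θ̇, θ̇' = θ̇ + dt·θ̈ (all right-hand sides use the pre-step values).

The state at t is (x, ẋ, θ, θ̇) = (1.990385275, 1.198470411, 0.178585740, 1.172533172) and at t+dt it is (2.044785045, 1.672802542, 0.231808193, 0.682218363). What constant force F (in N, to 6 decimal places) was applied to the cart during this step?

ẍ = (ẋ'−ẋ)/dt = (1.672802542−1.198470411)/0.045391 = 10.449916
θ̈ = (θ̇'−θ̇)/dt = (0.682218363−1.172533172)/0.045391 = -10.802027
sinθ=0.177638, cosθ=0.984096
F = (M+m)·ẍ + m·l·cosθ·θ̈ − m·l·sinθ·θ̇² = 14.626319 + -1.720049 − 0.039517 = 12.866753

F = 12.866753 N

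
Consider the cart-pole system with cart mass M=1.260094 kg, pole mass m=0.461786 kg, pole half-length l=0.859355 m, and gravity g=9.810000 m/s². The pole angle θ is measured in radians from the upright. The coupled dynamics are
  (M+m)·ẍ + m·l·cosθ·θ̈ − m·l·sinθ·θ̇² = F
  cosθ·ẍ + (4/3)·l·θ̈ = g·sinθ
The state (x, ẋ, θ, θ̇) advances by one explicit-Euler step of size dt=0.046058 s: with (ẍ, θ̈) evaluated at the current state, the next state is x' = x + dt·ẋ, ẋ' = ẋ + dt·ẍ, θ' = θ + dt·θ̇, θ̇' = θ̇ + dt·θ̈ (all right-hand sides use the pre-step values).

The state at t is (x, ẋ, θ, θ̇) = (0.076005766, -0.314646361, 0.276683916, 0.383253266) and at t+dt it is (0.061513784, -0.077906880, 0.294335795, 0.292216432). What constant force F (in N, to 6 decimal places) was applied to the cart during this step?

F = 8.080046 N

ẍ = (ẋ'−ẋ)/dt = (-0.077906880−-0.314646361)/0.046058 = 5.140030
θ̈ = (θ̇'−θ̇)/dt = (0.292216432−0.383253266)/0.046058 = -1.976569
sinθ=0.273167, cosθ=0.961967
F = (M+m)·ẍ + m·l·cosθ·θ̈ − m·l·sinθ·θ̇² = 8.850514 + -0.754545 − 0.015923 = 8.080046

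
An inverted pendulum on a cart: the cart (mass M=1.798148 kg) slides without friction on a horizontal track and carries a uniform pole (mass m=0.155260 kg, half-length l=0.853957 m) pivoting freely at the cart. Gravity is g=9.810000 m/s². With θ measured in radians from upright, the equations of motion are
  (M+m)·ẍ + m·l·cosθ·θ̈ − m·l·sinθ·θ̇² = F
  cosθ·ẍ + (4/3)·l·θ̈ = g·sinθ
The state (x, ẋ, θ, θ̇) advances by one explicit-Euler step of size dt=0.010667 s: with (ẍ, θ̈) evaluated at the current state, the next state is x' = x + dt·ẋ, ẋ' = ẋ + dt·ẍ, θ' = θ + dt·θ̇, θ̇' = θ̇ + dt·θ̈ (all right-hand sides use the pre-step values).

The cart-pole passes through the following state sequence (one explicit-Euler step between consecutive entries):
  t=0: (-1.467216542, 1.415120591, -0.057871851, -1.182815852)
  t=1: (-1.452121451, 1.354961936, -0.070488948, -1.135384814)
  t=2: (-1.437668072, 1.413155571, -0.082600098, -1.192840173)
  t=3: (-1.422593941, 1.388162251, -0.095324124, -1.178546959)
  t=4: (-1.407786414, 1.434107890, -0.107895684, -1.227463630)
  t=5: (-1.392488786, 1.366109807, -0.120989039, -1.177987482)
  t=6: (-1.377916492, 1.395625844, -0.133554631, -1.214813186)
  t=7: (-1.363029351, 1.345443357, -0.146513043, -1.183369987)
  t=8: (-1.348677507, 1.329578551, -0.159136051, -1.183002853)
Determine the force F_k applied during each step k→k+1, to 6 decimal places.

step 0→1:
  ẍ = (ẋ'−ẋ)/dt = (1.354961936−1.415120591)/0.010667 = -5.639698
  θ̈ = (θ̇'−θ̇)/dt = (-1.135384814−-1.182815852)/0.010667 = 4.446521
  sinθ=-0.057840, cosθ=0.998326
  F = (M+m)·ẍ + m·l·cosθ·θ̈ − m·l·sinθ·θ̇² = -11.016631 + 0.588557 − -0.010729 = -10.417345
step 1→2:
  ẍ = (ẋ'−ẋ)/dt = (1.413155571−1.354961936)/0.010667 = 5.455483
  θ̈ = (θ̇'−θ̇)/dt = (-1.192840173−-1.135384814)/0.010667 = -5.386272
  sinθ=-0.070431, cosθ=0.997517
  F = (M+m)·ẍ + m·l·cosθ·θ̈ − m·l·sinθ·θ̇² = 10.656784 + -0.712367 − -0.012038 = 9.956454
step 2→3:
  ẍ = (ẋ'−ẋ)/dt = (1.388162251−1.413155571)/0.010667 = -2.343050
  θ̈ = (θ̇'−θ̇)/dt = (-1.178546959−-1.192840173)/0.010667 = 1.339947
  sinθ=-0.082506, cosθ=0.996591
  F = (M+m)·ẍ + m·l·cosθ·θ̈ − m·l·sinθ·θ̇² = -4.576934 + 0.177052 − -0.015565 = -4.384317
step 3→4:
  ẍ = (ẋ'−ẋ)/dt = (1.434107890−1.388162251)/0.010667 = 4.307269
  θ̈ = (θ̇'−θ̇)/dt = (-1.227463630−-1.178546959)/0.010667 = -4.585795
  sinθ=-0.095180, cosθ=0.995460
  F = (M+m)·ẍ + m·l·cosθ·θ̈ − m·l·sinθ·θ̇² = 8.413854 + -0.605249 − -0.017528 = 7.826133
step 4→5:
  ẍ = (ẋ'−ẋ)/dt = (1.366109807−1.434107890)/0.010667 = -6.374621
  θ̈ = (θ̇'−θ̇)/dt = (-1.177987482−-1.227463630)/0.010667 = 4.638244
  sinθ=-0.107686, cosθ=0.994185
  F = (M+m)·ẍ + m·l·cosθ·θ̈ − m·l·sinθ·θ̇² = -12.452236 + 0.611387 − -0.021512 = -11.819337
step 5→6:
  ẍ = (ẋ'−ẋ)/dt = (1.395625844−1.366109807)/0.010667 = 2.767042
  θ̈ = (θ̇'−θ̇)/dt = (-1.214813186−-1.177987482)/0.010667 = -3.452302
  sinθ=-0.120694, cosθ=0.992690
  F = (M+m)·ẍ + m·l·cosθ·θ̈ − m·l·sinθ·θ̇² = 5.405162 + -0.454379 − -0.022206 = 4.972989
step 6→7:
  ẍ = (ẋ'−ẋ)/dt = (1.345443357−1.395625844)/0.010667 = -4.704461
  θ̈ = (θ̇'−θ̇)/dt = (-1.183369987−-1.214813186)/0.010667 = 2.947708
  sinθ=-0.133158, cosθ=0.991095
  F = (M+m)·ẍ + m·l·cosθ·θ̈ − m·l·sinθ·θ̇² = -9.189732 + 0.387343 − -0.026054 = -8.776335
step 7→8:
  ẍ = (ẋ'−ẋ)/dt = (1.329578551−1.345443357)/0.010667 = -1.487279
  θ̈ = (θ̇'−θ̇)/dt = (-1.183002853−-1.183369987)/0.010667 = 0.034418
  sinθ=-0.145989, cosθ=0.989286
  F = (M+m)·ẍ + m·l·cosθ·θ̈ − m·l·sinθ·θ̇² = -2.905263 + 0.004514 − -0.027106 = -2.873643

F_0 = -10.417345 N
F_1 = 9.956454 N
F_2 = -4.384317 N
F_3 = 7.826133 N
F_4 = -11.819337 N
F_5 = 4.972989 N
F_6 = -8.776335 N
F_7 = -2.873643 N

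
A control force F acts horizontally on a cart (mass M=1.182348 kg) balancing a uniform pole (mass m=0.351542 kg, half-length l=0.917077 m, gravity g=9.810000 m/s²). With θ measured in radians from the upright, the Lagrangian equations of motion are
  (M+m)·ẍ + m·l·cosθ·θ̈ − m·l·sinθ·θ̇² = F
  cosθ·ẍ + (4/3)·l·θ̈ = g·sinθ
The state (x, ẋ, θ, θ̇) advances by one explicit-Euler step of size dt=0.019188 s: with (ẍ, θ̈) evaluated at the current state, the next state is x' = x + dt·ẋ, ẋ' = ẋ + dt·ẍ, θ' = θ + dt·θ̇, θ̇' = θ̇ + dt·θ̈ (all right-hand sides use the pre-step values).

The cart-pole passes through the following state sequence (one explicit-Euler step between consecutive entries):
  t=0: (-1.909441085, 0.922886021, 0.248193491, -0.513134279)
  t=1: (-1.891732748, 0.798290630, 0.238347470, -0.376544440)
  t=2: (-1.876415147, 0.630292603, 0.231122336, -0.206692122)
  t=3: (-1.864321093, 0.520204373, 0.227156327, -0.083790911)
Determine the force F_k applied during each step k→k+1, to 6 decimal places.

step 0→1:
  ẍ = (ẋ'−ẋ)/dt = (0.798290630−0.922886021)/0.019188 = -6.493402
  θ̈ = (θ̇'−θ̇)/dt = (-0.376544440−-0.513134279)/0.019188 = 7.118503
  sinθ=0.245653, cosθ=0.969358
  F = (M+m)·ẍ + m·l·cosθ·θ̈ − m·l·sinθ·θ̇² = -9.960164 + 2.224620 − 0.020853 = -7.756397
step 1→2:
  ẍ = (ẋ'−ẋ)/dt = (0.630292603−0.798290630)/0.019188 = -8.755369
  θ̈ = (θ̇'−θ̇)/dt = (-0.206692122−-0.376544440)/0.019188 = 8.852007
  sinθ=0.236097, cosθ=0.971729
  F = (M+m)·ẍ + m·l·cosθ·θ̈ − m·l·sinθ·θ̇² = -13.429773 + 2.773130 − 0.010792 = -10.667436
step 2→3:
  ẍ = (ẋ'−ẋ)/dt = (0.520204373−0.630292603)/0.019188 = -5.737348
  θ̈ = (θ̇'−θ̇)/dt = (-0.083790911−-0.206692122)/0.019188 = 6.405108
  sinθ=0.229070, cosθ=0.973410
  F = (M+m)·ẍ + m·l·cosθ·θ̈ − m·l·sinθ·θ̇² = -8.800460 + 2.010042 − 0.003155 = -6.793573

F_0 = -7.756397 N
F_1 = -10.667436 N
F_2 = -6.793573 N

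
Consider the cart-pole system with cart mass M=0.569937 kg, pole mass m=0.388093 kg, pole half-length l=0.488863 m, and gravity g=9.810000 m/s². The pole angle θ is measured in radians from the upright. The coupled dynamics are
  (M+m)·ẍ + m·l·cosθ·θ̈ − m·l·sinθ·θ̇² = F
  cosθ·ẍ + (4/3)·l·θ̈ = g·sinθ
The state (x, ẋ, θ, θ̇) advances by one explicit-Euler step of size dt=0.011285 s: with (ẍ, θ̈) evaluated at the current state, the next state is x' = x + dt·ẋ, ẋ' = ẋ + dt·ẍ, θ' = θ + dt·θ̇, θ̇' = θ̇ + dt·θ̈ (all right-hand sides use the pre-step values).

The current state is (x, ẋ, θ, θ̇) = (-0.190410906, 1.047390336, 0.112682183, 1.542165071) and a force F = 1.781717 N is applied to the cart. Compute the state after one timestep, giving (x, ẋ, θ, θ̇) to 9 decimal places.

sinθ=0.112443875, cosθ=0.993658078
temp = (F + m·l·θ̇²·sinθ)/(M+m) = (1.781717 + 0.050736500)/0.958030 = 1.912730812
θ̈ = (g·sinθ − cosθ·temp)/(l·(4/3 − m·cos²θ/(M+m))) = -1.747866785
ẍ = temp − m·l·θ̈·cosθ/(M+m) = 2.256675943
Euler: x'=-0.190410906+0.011285·1.047390336=-0.178591106, ẋ'=1.047390336+0.011285·2.256675943=1.072856924
       θ'=0.112682183+0.011285·1.542165071=0.130085516, θ̇'=1.542165071+0.011285·-1.747866785=1.522440394

(-0.178591106, 1.072856924, 0.130085516, 1.522440394)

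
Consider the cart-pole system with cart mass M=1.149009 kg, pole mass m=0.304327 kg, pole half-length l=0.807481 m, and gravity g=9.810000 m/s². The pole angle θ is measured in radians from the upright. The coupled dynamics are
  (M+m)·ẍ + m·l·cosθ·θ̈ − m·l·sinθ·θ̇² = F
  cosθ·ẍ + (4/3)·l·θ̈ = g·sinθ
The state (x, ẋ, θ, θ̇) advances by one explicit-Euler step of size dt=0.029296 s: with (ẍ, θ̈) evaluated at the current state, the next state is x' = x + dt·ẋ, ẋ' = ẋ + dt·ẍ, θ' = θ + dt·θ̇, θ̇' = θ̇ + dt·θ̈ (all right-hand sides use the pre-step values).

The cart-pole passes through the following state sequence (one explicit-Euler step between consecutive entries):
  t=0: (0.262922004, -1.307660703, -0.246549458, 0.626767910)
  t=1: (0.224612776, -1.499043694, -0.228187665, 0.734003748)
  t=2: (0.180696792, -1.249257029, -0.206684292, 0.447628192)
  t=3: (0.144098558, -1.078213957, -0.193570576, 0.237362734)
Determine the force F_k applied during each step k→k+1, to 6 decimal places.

F_0 = -8.598392 N
F_1 = 10.081654 N
F_2 = 6.769133 N

step 0→1:
  ẍ = (ẋ'−ẋ)/dt = (-1.499043694−-1.307660703)/0.029296 = -6.532735
  θ̈ = (θ̇'−θ̇)/dt = (0.734003748−0.626767910)/0.029296 = 3.660426
  sinθ=-0.244059, cosθ=0.969760
  F = (M+m)·ẍ + m·l·cosθ·θ̈ − m·l·sinθ·θ̇² = -9.494258 + 0.872306 − -0.023560 = -8.598392
step 1→2:
  ẍ = (ẋ'−ẋ)/dt = (-1.249257029−-1.499043694)/0.029296 = 8.526306
  θ̈ = (θ̇'−θ̇)/dt = (0.447628192−0.734003748)/0.029296 = -9.775244
  sinθ=-0.226213, cosθ=0.974078
  F = (M+m)·ẍ + m·l·cosθ·θ̈ − m·l·sinθ·θ̇² = 12.391588 + -2.339883 − -0.029949 = 10.081654
step 2→3:
  ẍ = (ẋ'−ẋ)/dt = (-1.078213957−-1.249257029)/0.029296 = 5.838445
  θ̈ = (θ̇'−θ̇)/dt = (0.237362734−0.447628192)/0.029296 = -7.177275
  sinθ=-0.205216, cosθ=0.978717
  F = (M+m)·ẍ + m·l·cosθ·θ̈ − m·l·sinθ·θ̇² = 8.485222 + -1.726193 − -0.010105 = 6.769133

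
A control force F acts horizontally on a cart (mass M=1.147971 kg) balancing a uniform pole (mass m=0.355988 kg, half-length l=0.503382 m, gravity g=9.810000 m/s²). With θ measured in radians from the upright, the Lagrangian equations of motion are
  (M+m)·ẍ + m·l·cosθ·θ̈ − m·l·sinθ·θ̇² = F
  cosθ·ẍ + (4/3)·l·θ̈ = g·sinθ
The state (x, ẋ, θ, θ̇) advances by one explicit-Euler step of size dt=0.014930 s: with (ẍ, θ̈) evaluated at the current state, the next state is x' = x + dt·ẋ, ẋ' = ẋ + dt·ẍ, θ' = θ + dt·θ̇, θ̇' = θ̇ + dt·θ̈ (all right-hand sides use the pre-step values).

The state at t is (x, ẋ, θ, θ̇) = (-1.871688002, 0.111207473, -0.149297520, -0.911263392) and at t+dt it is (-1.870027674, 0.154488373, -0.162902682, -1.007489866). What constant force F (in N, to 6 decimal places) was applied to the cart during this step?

ẍ = (ẋ'−ẋ)/dt = (0.154488373−0.111207473)/0.014930 = 2.898922
θ̈ = (θ̇'−θ̇)/dt = (-1.007489866−-0.911263392)/0.014930 = -6.445176
sinθ=-0.148744, cosθ=0.988876
F = (M+m)·ẍ + m·l·cosθ·θ̈ − m·l·sinθ·θ̇² = 4.359859 + -1.142114 − -0.022134 = 3.239879

F = 3.239879 N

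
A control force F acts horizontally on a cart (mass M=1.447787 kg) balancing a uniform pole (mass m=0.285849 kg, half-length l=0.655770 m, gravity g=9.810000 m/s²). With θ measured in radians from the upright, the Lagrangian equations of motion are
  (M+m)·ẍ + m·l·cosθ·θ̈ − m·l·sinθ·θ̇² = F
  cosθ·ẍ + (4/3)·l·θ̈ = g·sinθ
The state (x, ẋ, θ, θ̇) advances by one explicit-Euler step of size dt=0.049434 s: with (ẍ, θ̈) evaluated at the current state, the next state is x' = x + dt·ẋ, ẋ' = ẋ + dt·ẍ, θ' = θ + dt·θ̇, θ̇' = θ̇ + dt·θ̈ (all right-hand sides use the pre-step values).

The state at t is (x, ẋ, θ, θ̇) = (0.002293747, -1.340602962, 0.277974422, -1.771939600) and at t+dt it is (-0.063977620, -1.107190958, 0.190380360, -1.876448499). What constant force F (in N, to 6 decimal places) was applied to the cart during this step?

F = 7.643107 N

ẍ = (ẋ'−ẋ)/dt = (-1.107190958−-1.340602962)/0.049434 = 4.721690
θ̈ = (θ̇'−θ̇)/dt = (-1.876448499−-1.771939600)/0.049434 = -2.114110
sinθ=0.274408, cosθ=0.961613
F = (M+m)·ẍ + m·l·cosθ·θ̈ − m·l·sinθ·θ̇² = 8.185691 + -0.381080 − 0.161504 = 7.643107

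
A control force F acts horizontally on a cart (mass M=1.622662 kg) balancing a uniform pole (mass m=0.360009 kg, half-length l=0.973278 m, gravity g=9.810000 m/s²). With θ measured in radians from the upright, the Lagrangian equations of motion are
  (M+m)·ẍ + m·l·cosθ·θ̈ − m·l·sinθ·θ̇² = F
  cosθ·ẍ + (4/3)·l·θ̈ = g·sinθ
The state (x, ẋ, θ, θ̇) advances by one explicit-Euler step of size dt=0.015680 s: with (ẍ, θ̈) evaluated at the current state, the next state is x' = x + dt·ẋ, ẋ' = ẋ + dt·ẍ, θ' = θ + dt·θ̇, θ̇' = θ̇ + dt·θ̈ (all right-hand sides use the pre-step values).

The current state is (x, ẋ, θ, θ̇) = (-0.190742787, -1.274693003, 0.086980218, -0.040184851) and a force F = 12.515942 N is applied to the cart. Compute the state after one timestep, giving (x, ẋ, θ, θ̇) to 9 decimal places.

sinθ=0.086870584, cosθ=0.996219605
temp = (F + m·l·θ̇²·sinθ)/(M+m) = (12.515942 + 0.000049153)/1.982671 = 6.312691895
θ̈ = (g·sinθ − cosθ·temp)/(l·(4/3 − m·cos²θ/(M+m))) = -4.844131575
ẍ = temp − m·l·θ̈·cosθ/(M+m) = 7.165537912
Euler: x'=-0.190742787+0.015680·-1.274693003=-0.210729973, ẋ'=-1.274693003+0.015680·7.165537912=-1.162337369
       θ'=0.086980218+0.015680·-0.040184851=0.086350120, θ̇'=-0.040184851+0.015680·-4.844131575=-0.116140834

(-0.210729973, -1.162337369, 0.086350120, -0.116140834)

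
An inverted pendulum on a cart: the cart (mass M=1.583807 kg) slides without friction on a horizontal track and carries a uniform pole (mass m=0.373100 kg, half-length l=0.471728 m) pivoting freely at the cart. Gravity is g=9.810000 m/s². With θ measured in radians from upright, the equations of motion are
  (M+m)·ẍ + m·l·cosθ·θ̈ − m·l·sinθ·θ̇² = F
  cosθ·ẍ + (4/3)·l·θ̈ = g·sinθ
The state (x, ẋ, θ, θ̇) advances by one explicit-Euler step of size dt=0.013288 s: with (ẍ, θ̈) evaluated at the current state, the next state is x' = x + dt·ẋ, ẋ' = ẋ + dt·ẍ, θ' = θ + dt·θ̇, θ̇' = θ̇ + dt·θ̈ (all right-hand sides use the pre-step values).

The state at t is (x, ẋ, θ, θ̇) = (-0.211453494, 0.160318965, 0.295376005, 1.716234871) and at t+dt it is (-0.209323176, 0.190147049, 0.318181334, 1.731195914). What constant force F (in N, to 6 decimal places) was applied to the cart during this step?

ẍ = (ẋ'−ẋ)/dt = (0.190147049−0.160318965)/0.013288 = 2.244738
θ̈ = (θ̇'−θ̇)/dt = (1.731195914−1.716234871)/0.013288 = 1.125906
sinθ=0.291100, cosθ=0.956693
F = (M+m)·ẍ + m·l·cosθ·θ̈ − m·l·sinθ·θ̇² = 4.392744 + 0.189580 − 0.150908 = 4.431416

F = 4.431416 N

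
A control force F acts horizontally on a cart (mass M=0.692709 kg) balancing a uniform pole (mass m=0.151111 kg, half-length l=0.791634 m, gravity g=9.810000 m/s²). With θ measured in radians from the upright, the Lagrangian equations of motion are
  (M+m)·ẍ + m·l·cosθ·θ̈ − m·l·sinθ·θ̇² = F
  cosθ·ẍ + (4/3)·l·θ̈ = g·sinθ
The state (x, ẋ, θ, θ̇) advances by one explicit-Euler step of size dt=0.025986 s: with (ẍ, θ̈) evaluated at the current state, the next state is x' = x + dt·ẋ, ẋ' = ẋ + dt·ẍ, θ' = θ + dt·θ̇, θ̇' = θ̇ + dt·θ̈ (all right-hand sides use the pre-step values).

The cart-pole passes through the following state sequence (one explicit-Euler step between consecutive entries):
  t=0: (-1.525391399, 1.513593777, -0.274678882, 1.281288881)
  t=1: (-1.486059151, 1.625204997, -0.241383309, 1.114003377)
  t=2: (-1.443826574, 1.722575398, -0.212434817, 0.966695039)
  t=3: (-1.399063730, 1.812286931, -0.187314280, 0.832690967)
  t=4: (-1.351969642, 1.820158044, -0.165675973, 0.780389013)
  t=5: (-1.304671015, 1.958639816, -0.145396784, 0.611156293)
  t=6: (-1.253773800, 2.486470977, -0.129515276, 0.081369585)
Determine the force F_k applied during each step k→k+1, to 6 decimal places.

step 0→1:
  ẍ = (ẋ'−ẋ)/dt = (1.625204997−1.513593777)/0.025986 = 4.295052
  θ̈ = (θ̇'−θ̇)/dt = (1.114003377−1.281288881)/0.025986 = -6.437524
  sinθ=-0.271238, cosθ=0.962512
  F = (M+m)·ẍ + m·l·cosθ·θ̈ − m·l·sinθ·θ̇² = 3.624251 + -0.741218 − -0.053268 = 2.936301
step 1→2:
  ẍ = (ẋ'−ẋ)/dt = (1.722575398−1.625204997)/0.025986 = 3.747033
  θ̈ = (θ̇'−θ̇)/dt = (0.966695039−1.114003377)/0.025986 = -5.668758
  sinθ=-0.239046, cosθ=0.971008
  F = (M+m)·ẍ + m·l·cosθ·θ̈ − m·l·sinθ·θ̇² = 3.161821 + -0.658463 − -0.035487 = 2.538846
step 2→3:
  ẍ = (ẋ'−ẋ)/dt = (1.812286931−1.722575398)/0.025986 = 3.452303
  θ̈ = (θ̇'−θ̇)/dt = (0.832690967−0.966695039)/0.025986 = -5.156780
  sinθ=-0.210841, cosθ=0.977520
  F = (M+m)·ẍ + m·l·cosθ·θ̈ − m·l·sinθ·θ̇² = 2.913122 + -0.603011 − -0.023570 = 2.333681
step 3→4:
  ẍ = (ẋ'−ẋ)/dt = (1.820158044−1.812286931)/0.025986 = 0.302898
  θ̈ = (θ̇'−θ̇)/dt = (0.780389013−0.832690967)/0.025986 = -2.012697
  sinθ=-0.186221, cosθ=0.982508
  F = (M+m)·ẍ + m·l·cosθ·θ̈ − m·l·sinθ·θ̇² = 0.255592 + -0.236557 − -0.015446 = 0.034481
step 4→5:
  ẍ = (ẋ'−ẋ)/dt = (1.958639816−1.820158044)/0.025986 = 5.329091
  θ̈ = (θ̇'−θ̇)/dt = (0.611156293−0.780389013)/0.025986 = -6.512457
  sinθ=-0.164919, cosθ=0.986307
  F = (M+m)·ẍ + m·l·cosθ·θ̈ − m·l·sinθ·θ̇² = 4.496794 + -0.768383 − -0.012015 = 3.740426
step 5→6:
  ẍ = (ẋ'−ẋ)/dt = (2.486470977−1.958639816)/0.025986 = 20.312136
  θ̈ = (θ̇'−θ̇)/dt = (0.081369585−0.611156293)/0.025986 = -20.387390
  sinθ=-0.144885, cosθ=0.989448
  F = (M+m)·ẍ + m·l·cosθ·θ̈ − m·l·sinθ·θ̇² = 17.139786 + -2.413100 − -0.006474 = 14.733160

F_0 = 2.936301 N
F_1 = 2.538846 N
F_2 = 2.333681 N
F_3 = 0.034481 N
F_4 = 3.740426 N
F_5 = 14.733160 N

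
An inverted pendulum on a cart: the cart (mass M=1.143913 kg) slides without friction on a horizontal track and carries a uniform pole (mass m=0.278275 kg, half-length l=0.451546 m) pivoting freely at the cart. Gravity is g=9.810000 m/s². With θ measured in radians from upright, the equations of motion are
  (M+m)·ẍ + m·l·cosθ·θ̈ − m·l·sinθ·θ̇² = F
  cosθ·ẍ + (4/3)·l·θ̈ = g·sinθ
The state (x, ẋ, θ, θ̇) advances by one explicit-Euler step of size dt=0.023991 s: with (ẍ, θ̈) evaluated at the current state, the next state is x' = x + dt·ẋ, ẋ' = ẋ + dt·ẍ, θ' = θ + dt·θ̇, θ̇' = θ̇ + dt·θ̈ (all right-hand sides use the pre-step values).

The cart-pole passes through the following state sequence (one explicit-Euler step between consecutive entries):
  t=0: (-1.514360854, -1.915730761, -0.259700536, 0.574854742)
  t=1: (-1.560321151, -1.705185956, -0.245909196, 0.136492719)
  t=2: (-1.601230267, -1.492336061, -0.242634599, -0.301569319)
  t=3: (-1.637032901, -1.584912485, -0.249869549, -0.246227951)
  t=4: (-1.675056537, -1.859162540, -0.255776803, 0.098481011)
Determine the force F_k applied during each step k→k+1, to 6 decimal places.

step 0→1:
  ẍ = (ẋ'−ẋ)/dt = (-1.705185956−-1.915730761)/0.023991 = 8.775991
  θ̈ = (θ̇'−θ̇)/dt = (0.136492719−0.574854742)/0.023991 = -18.271936
  sinθ=-0.256791, cosθ=0.966467
  F = (M+m)·ẍ + m·l·cosθ·θ̈ − m·l·sinθ·θ̇² = 12.481109 + -2.218951 − -0.010663 = 10.272821
step 1→2:
  ẍ = (ẋ'−ẋ)/dt = (-1.492336061−-1.705185956)/0.023991 = 8.872073
  θ̈ = (θ̇'−θ̇)/dt = (-0.301569319−0.136492719)/0.023991 = -18.259432
  sinθ=-0.243438, cosθ=0.969916
  F = (M+m)·ẍ + m·l·cosθ·θ̈ − m·l·sinθ·θ̇² = 12.617755 + -2.225347 − -0.000570 = 10.392978
step 2→3:
  ẍ = (ẋ'−ẋ)/dt = (-1.584912485−-1.492336061)/0.023991 = -3.858798
  θ̈ = (θ̇'−θ̇)/dt = (-0.246227951−-0.301569319)/0.023991 = 2.306755
  sinθ=-0.240261, cosθ=0.970708
  F = (M+m)·ẍ + m·l·cosθ·θ̈ − m·l·sinθ·θ̇² = -5.487936 + 0.281363 − -0.002746 = -5.203828
step 3→4:
  ẍ = (ẋ'−ẋ)/dt = (-1.859162540−-1.584912485)/0.023991 = -11.431372
  θ̈ = (θ̇'−θ̇)/dt = (0.098481011−-0.246227951)/0.023991 = 14.368262
  sinθ=-0.247278, cosθ=0.968945
  F = (M+m)·ẍ + m·l·cosθ·θ̈ − m·l·sinθ·θ̇² = -16.257561 + 1.749361 − -0.001884 = -14.506316

F_0 = 10.272821 N
F_1 = 10.392978 N
F_2 = -5.203828 N
F_3 = -14.506316 N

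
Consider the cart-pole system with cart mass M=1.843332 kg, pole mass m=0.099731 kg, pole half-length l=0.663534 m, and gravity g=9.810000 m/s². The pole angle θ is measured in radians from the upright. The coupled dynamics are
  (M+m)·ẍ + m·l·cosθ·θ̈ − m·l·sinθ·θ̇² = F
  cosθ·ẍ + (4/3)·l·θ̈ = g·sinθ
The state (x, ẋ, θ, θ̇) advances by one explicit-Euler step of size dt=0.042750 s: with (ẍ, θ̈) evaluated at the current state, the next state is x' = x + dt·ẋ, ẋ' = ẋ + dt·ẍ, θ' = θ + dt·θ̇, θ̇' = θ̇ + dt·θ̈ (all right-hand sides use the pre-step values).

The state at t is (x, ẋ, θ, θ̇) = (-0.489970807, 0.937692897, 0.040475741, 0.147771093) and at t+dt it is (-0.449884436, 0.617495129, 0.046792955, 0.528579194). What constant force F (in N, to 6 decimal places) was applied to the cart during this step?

ẍ = (ẋ'−ẋ)/dt = (0.617495129−0.937692897)/0.042750 = -7.490006
θ̈ = (θ̇'−θ̇)/dt = (0.528579194−0.147771093)/0.042750 = 8.907792
sinθ=0.040465, cosθ=0.999181
F = (M+m)·ẍ + m·l·cosθ·θ̈ − m·l·sinθ·θ̇² = -14.553554 + 0.588990 − 0.000058 = -13.964623

F = -13.964623 N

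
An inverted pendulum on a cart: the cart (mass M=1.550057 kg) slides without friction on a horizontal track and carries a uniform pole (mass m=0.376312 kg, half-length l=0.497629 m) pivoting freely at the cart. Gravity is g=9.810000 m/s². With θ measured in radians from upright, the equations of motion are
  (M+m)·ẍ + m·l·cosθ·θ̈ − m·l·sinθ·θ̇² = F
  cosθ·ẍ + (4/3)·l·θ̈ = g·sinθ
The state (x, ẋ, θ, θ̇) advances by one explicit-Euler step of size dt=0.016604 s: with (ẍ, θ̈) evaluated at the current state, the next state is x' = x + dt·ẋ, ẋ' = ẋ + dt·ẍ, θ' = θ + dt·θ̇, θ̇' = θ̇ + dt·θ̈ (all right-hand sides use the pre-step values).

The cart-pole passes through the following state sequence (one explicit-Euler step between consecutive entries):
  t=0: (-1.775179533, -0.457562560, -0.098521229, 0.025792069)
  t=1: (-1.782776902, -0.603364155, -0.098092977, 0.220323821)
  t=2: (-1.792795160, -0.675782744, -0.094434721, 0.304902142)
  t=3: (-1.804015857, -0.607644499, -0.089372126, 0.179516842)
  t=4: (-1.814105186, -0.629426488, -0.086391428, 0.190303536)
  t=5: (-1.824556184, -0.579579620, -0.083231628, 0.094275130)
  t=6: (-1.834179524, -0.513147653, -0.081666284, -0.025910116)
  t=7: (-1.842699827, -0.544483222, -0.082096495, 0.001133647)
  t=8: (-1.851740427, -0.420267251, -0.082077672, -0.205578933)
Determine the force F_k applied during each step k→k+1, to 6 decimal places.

F_0 = -14.732316 N
F_1 = -7.451688 N
F_2 = 6.499106 N
F_3 = -2.405403 N
F_4 = 4.704746 N
F_5 = 6.356682 N
F_6 = -3.331502 N
F_7 = 12.087834 N

step 0→1:
  ẍ = (ẋ'−ẋ)/dt = (-0.603364155−-0.457562560)/0.016604 = -8.781113
  θ̈ = (θ̇'−θ̇)/dt = (0.220323821−0.025792069)/0.016604 = 11.715957
  sinθ=-0.098362, cosθ=0.995151
  F = (M+m)·ẍ + m·l·cosθ·θ̈ − m·l·sinθ·θ̇² = -16.915663 + 2.183335 − -0.000012 = -14.732316
step 1→2:
  ẍ = (ẋ'−ẋ)/dt = (-0.675782744−-0.603364155)/0.016604 = -4.361515
  θ̈ = (θ̇'−θ̇)/dt = (0.304902142−0.220323821)/0.016604 = 5.093852
  sinθ=-0.097936, cosθ=0.995193
  F = (M+m)·ẍ + m·l·cosθ·θ̈ − m·l·sinθ·θ̇² = -8.401887 + 0.949308 − -0.000890 = -7.451688
step 2→3:
  ẍ = (ẋ'−ẋ)/dt = (-0.607644499−-0.675782744)/0.016604 = 4.103725
  θ̈ = (θ̇'−θ̇)/dt = (0.179516842−0.304902142)/0.016604 = -7.551512
  sinθ=-0.094294, cosθ=0.995544
  F = (M+m)·ẍ + m·l·cosθ·θ̈ − m·l·sinθ·θ̇² = 7.905288 + -1.407824 − -0.001642 = 6.499106
step 3→4:
  ẍ = (ẋ'−ẋ)/dt = (-0.629426488−-0.607644499)/0.016604 = -1.311852
  θ̈ = (θ̇'−θ̇)/dt = (0.190303536−0.179516842)/0.016604 = 0.649644
  sinθ=-0.089253, cosθ=0.996009
  F = (M+m)·ẍ + m·l·cosθ·θ̈ − m·l·sinθ·θ̇² = -2.527111 + 0.121169 − -0.000539 = -2.405403
step 4→5:
  ẍ = (ẋ'−ẋ)/dt = (-0.579579620−-0.629426488)/0.016604 = 3.002100
  θ̈ = (θ̇'−θ̇)/dt = (0.094275130−0.190303536)/0.016604 = -5.783450
  sinθ=-0.086284, cosθ=0.996271
  F = (M+m)·ẍ + m·l·cosθ·θ̈ − m·l·sinθ·θ̇² = 5.783152 + -1.078992 − -0.000585 = 4.704746
step 5→6:
  ẍ = (ẋ'−ẋ)/dt = (-0.513147653−-0.579579620)/0.016604 = 4.000962
  θ̈ = (θ̇'−θ̇)/dt = (-0.025910116−0.094275130)/0.016604 = -7.238331
  sinθ=-0.083136, cosθ=0.996538
  F = (M+m)·ẍ + m·l·cosθ·θ̈ − m·l·sinθ·θ̇² = 7.707328 + -1.350785 − -0.000138 = 6.356682
step 6→7:
  ẍ = (ẋ'−ẋ)/dt = (-0.544483222−-0.513147653)/0.016604 = -1.887230
  θ̈ = (θ̇'−θ̇)/dt = (0.001133647−-0.025910116)/0.016604 = 1.628750
  sinθ=-0.081576, cosθ=0.996667
  F = (M+m)·ẍ + m·l·cosθ·θ̈ − m·l·sinθ·θ̇² = -3.635502 + 0.303989 − -0.000010 = -3.331502
step 7→8:
  ẍ = (ẋ'−ẋ)/dt = (-0.420267251−-0.544483222)/0.016604 = 7.481087
  θ̈ = (θ̇'−θ̇)/dt = (-0.205578933−0.001133647)/0.016604 = -12.449565
  sinθ=-0.082004, cosθ=0.996632
  F = (M+m)·ẍ + m·l·cosθ·θ̈ − m·l·sinθ·θ̇² = 14.411334 + -2.323500 − -0.000000 = 12.087834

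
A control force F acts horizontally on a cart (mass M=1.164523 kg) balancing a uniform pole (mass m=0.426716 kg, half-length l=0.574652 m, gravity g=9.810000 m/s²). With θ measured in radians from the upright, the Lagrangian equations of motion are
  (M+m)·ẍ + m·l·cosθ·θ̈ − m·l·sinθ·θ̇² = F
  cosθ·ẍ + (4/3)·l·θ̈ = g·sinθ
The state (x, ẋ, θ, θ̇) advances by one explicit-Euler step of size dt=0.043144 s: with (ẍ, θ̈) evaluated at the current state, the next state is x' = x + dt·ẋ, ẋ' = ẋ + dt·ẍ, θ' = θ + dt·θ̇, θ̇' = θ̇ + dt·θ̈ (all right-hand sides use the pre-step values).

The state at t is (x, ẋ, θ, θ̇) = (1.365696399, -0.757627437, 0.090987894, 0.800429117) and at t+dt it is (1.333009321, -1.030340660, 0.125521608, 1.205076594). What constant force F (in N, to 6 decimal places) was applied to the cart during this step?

ẍ = (ẋ'−ẋ)/dt = (-1.030340660−-0.757627437)/0.043144 = -6.321000
θ̈ = (θ̇'−θ̇)/dt = (1.205076594−0.800429117)/0.043144 = 9.378998
sinθ=0.090862, cosθ=0.995863
F = (M+m)·ẍ + m·l·cosθ·θ̈ − m·l·sinθ·θ̇² = -10.058222 + 2.290341 − 0.014275 = -7.782156

F = -7.782156 N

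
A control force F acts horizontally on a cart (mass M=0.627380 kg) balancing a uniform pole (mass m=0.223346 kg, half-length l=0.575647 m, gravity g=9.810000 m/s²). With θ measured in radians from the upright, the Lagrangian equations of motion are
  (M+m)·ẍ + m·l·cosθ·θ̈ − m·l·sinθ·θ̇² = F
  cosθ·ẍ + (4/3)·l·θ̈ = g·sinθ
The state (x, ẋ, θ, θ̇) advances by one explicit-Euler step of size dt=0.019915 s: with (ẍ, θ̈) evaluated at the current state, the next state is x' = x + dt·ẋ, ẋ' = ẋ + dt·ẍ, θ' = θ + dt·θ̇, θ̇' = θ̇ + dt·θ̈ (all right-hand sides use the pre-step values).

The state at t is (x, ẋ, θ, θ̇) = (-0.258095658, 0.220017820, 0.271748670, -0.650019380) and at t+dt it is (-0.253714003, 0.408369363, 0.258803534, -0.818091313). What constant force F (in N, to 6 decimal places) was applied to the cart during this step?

ẍ = (ẋ'−ẋ)/dt = (0.408369363−0.220017820)/0.019915 = 9.457773
θ̈ = (θ̇'−θ̇)/dt = (-0.818091313−-0.650019380)/0.019915 = -8.439464
sinθ=0.268416, cosθ=0.963303
F = (M+m)·ẍ + m·l·cosθ·θ̈ − m·l·sinθ·θ̇² = 8.045973 + -1.045231 − 0.014581 = 6.986161

F = 6.986161 N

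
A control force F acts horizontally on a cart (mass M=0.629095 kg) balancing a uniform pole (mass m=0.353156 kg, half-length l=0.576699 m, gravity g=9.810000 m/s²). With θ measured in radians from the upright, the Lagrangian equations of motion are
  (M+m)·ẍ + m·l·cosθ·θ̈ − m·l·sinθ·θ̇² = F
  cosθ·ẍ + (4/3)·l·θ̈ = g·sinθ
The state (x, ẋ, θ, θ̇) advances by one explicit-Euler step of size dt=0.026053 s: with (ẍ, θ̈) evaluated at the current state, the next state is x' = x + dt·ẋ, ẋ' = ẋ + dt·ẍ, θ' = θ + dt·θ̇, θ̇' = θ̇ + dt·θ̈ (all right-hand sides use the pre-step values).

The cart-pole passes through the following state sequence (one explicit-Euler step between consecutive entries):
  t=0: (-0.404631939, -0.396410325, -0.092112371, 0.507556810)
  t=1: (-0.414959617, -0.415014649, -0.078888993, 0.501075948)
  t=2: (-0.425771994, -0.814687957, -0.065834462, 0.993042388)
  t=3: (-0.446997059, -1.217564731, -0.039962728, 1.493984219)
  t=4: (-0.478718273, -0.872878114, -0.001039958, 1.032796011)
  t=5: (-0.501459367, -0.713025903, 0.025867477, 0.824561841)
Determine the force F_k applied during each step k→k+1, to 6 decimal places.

step 0→1:
  ẍ = (ẋ'−ẋ)/dt = (-0.415014649−-0.396410325)/0.026053 = -0.714095
  θ̈ = (θ̇'−θ̇)/dt = (0.501075948−0.507556810)/0.026053 = -0.248757
  sinθ=-0.091982, cosθ=0.995761
  F = (M+m)·ẍ + m·l·cosθ·θ̈ − m·l·sinθ·θ̇² = -0.701421 + -0.050448 − -0.004826 = -0.747043
step 1→2:
  ẍ = (ẋ'−ẋ)/dt = (-0.814687957−-0.415014649)/0.026053 = -15.340779
  θ̈ = (θ̇'−θ̇)/dt = (0.993042388−0.501075948)/0.026053 = 18.883293
  sinθ=-0.078807, cosθ=0.996890
  F = (M+m)·ẍ + m·l·cosθ·θ̈ − m·l·sinθ·θ̇² = -15.068495 + 3.833899 − -0.004030 = -11.230566
step 2→3:
  ẍ = (ẋ'−ẋ)/dt = (-1.217564731−-0.814687957)/0.026053 = -15.463738
  θ̈ = (θ̇'−θ̇)/dt = (1.493984219−0.993042388)/0.026053 = 19.227798
  sinθ=-0.065787, cosθ=0.997834
  F = (M+m)·ẍ + m·l·cosθ·θ̈ − m·l·sinθ·θ̇² = -15.189272 + 3.907541 − -0.013213 = -11.268519
step 3→4:
  ẍ = (ẋ'−ẋ)/dt = (-0.872878114−-1.217564731)/0.026053 = 13.230208
  θ̈ = (θ̇'−θ̇)/dt = (1.032796011−1.493984219)/0.026053 = -17.701923
  sinθ=-0.039952, cosθ=0.999202
  F = (M+m)·ẍ + m·l·cosθ·θ̈ − m·l·sinθ·θ̇² = 12.995385 + -3.602379 − -0.018161 = 9.411168
step 4→5:
  ẍ = (ẋ'−ẋ)/dt = (-0.713025903−-0.872878114)/0.026053 = 6.135655
  θ̈ = (θ̇'−θ̇)/dt = (0.824561841−1.032796011)/0.026053 = -7.992714
  sinθ=-0.001040, cosθ=0.999999
  F = (M+m)·ẍ + m·l·cosθ·θ̈ − m·l·sinθ·θ̇² = 6.026753 + -1.627833 − -0.000226 = 4.399146

F_0 = -0.747043 N
F_1 = -11.230566 N
F_2 = -11.268519 N
F_3 = 9.411168 N
F_4 = 4.399146 N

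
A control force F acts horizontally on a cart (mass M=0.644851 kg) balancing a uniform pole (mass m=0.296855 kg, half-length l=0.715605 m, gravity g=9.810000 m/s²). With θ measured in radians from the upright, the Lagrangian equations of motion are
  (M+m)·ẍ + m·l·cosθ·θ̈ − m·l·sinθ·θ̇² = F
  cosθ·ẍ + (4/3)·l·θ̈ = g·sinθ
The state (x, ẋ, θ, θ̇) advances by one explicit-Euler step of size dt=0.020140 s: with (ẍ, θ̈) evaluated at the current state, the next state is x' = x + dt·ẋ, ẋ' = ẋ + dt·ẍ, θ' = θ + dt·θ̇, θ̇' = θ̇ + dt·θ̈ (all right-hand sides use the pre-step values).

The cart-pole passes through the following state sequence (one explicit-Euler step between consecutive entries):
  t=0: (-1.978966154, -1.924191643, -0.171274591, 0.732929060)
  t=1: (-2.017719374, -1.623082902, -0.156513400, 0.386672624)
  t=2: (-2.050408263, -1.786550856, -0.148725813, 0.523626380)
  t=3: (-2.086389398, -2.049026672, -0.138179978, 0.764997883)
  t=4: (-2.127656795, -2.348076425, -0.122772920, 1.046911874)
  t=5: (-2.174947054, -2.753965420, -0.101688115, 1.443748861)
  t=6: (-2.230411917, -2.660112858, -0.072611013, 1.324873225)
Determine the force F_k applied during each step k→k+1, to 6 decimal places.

step 0→1:
  ẍ = (ẋ'−ẋ)/dt = (-1.623082902−-1.924191643)/0.020140 = 14.950782
  θ̈ = (θ̇'−θ̇)/dt = (0.386672624−0.732929060)/0.020140 = -17.192474
  sinθ=-0.170438, cosθ=0.985368
  F = (M+m)·ẍ + m·l·cosθ·θ̈ − m·l·sinθ·θ̇² = 14.079241 + -3.598775 − -0.019450 = 10.499915
step 1→2:
  ẍ = (ẋ'−ẋ)/dt = (-1.786550856−-1.623082902)/0.020140 = -8.116582
  θ̈ = (θ̇'−θ̇)/dt = (0.523626380−0.386672624)/0.020140 = 6.800087
  sinθ=-0.155875, cosθ=0.987777
  F = (M+m)·ẍ + m·l·cosθ·θ̈ − m·l·sinθ·θ̇² = -7.643434 + 1.426892 − -0.004951 = -6.211591
step 2→3:
  ẍ = (ẋ'−ẋ)/dt = (-2.049026672−-1.786550856)/0.020140 = -13.032563
  θ̈ = (θ̇'−θ̇)/dt = (0.764997883−0.523626380)/0.020140 = 11.984682
  sinθ=-0.148178, cosθ=0.988961
  F = (M+m)·ẍ + m·l·cosθ·θ̈ − m·l·sinθ·θ̇² = -12.272843 + 2.517812 − -0.008631 = -9.746400
step 3→4:
  ẍ = (ẋ'−ẋ)/dt = (-2.348076425−-2.049026672)/0.020140 = -14.848548
  θ̈ = (θ̇'−θ̇)/dt = (1.046911874−0.764997883)/0.020140 = 13.997716
  sinθ=-0.137741, cosθ=0.990468
  F = (M+m)·ẍ + m·l·cosθ·θ̈ − m·l·sinθ·θ̇² = -13.982967 + 2.945205 − -0.017124 = -11.020638
step 4→5:
  ẍ = (ẋ'−ẋ)/dt = (-2.753965420−-2.348076425)/0.020140 = -20.153376
  θ̈ = (θ̇'−θ̇)/dt = (1.443748861−1.046911874)/0.020140 = 19.703922
  sinθ=-0.122465, cosθ=0.992473
  F = (M+m)·ẍ + m·l·cosθ·θ̈ − m·l·sinθ·θ̇² = -18.978555 + 4.154216 − -0.028513 = -14.795826
step 5→6:
  ẍ = (ẋ'−ẋ)/dt = (-2.660112858−-2.753965420)/0.020140 = 4.660008
  θ̈ = (θ̇'−θ̇)/dt = (1.324873225−1.443748861)/0.020140 = -5.902465
  sinθ=-0.101513, cosθ=0.994834
  F = (M+m)·ẍ + m·l·cosθ·θ̈ − m·l·sinθ·θ̇² = 4.388358 + -1.247389 − -0.044949 = 3.185918

F_0 = 10.499915 N
F_1 = -6.211591 N
F_2 = -9.746400 N
F_3 = -11.020638 N
F_4 = -14.795826 N
F_5 = 3.185918 N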